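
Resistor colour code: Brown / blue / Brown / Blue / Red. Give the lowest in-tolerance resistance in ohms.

157780000 Ω

Brown → 1 (first significant figure)
Blue → 6 (second significant figure)
Brown → 1 (third significant figure)
Blue → ×10^6 multiplier
Red → ±2% tolerance
161 × 1000000 = 161000000 Ω
Lowest = 161000000 × (1 − 2/100) = 157780000 Ω.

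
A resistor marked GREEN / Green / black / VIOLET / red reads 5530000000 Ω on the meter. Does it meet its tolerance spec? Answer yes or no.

Green → 5 (first significant figure)
Green → 5 (second significant figure)
Black → 0 (third significant figure)
Violet → ×10^7 multiplier
Red → ±2% tolerance
550 × 10000000 = 5500000000 Ω
Allowed range: 5390000000 Ω to 5610000000 Ω.
5530000000 Ω lies inside that range.

yes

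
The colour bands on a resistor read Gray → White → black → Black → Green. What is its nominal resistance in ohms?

890 Ω

Grey → 8 (first significant figure)
White → 9 (second significant figure)
Black → 0 (third significant figure)
Black → ×1 multiplier
890 × 1 = 890 Ω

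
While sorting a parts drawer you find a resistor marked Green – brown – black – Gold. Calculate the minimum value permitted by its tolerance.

48.45 Ω

Green → 5 (first significant figure)
Brown → 1 (second significant figure)
Black → ×1 multiplier
Gold → ±5% tolerance
51 × 1 = 51 Ω
Minimum = 51 × (1 − 5/100) = 48.45 Ω.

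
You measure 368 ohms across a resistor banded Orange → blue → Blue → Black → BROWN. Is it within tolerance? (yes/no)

Orange → 3 (first significant figure)
Blue → 6 (second significant figure)
Blue → 6 (third significant figure)
Black → ×1 multiplier
Brown → ±1% tolerance
366 × 1 = 366 Ω
Allowed range: 362.34 Ω to 369.66 Ω.
368 ohms lies inside that range.

yes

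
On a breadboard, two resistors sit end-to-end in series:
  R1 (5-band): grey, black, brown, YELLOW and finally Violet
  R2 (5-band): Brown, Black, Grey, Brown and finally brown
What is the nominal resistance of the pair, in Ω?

8011080 Ω

R1: grey, black, brown → 801; yellow ×10^4 → 8010000 Ω.
R2: brown, black, grey → 108; brown ×10 → 1080 Ω.
Series: 8010000 + 1080 = 8011080 Ω.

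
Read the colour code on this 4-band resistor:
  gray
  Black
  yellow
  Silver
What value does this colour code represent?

Grey → 8 (first significant figure)
Black → 0 (second significant figure)
Yellow → ×10^4 multiplier
80 × 10000 = 800000 Ω

800000 Ω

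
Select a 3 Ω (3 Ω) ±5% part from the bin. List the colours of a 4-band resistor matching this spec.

orange, black, gold, gold

3 Ω = 30 × 10^-1.
3 → orange
0 → black
Multiplier 10^-1 → gold.
±5% tolerance → gold.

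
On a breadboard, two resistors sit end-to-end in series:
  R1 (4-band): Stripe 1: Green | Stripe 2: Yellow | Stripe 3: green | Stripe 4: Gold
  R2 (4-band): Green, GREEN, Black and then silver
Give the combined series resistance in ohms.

R1: green, yellow → 54; green ×10^5 → 5400000 Ω.
R2: green, green → 55; black ×1 → 55 Ω.
Series: 5400000 + 55 = 5400055 Ω.

5400055 Ω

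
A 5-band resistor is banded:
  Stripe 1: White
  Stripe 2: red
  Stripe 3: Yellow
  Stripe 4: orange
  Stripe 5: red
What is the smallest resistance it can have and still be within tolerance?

White → 9 (first significant figure)
Red → 2 (second significant figure)
Yellow → 4 (third significant figure)
Orange → ×10^3 multiplier
Red → ±2% tolerance
924 × 1000 = 924000 Ω
Smallest = 924000 × (1 − 2/100) = 905520 Ω.

905520 Ω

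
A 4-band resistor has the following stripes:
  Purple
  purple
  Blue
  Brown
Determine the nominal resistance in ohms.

Violet → 7 (first significant figure)
Violet → 7 (second significant figure)
Blue → ×10^6 multiplier
77 × 1000000 = 77000000 Ω

77000000 Ω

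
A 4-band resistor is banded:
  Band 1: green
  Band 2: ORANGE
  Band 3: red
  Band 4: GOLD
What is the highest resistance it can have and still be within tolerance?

5565 Ω

Green → 5 (first significant figure)
Orange → 3 (second significant figure)
Red → ×10^2 multiplier
Gold → ±5% tolerance
53 × 100 = 5300 Ω
Highest = 5300 × (1 + 5/100) = 5565 Ω.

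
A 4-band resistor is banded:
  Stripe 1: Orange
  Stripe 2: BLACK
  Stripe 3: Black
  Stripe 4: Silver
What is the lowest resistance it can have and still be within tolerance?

Orange → 3 (first significant figure)
Black → 0 (second significant figure)
Black → ×1 multiplier
Silver → ±10% tolerance
30 × 1 = 30 Ω
Lowest = 30 × (1 − 10/100) = 27 Ω.

27 Ω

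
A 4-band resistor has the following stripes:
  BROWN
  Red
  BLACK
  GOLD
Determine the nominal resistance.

12 Ω

Brown → 1 (first significant figure)
Red → 2 (second significant figure)
Black → ×1 multiplier
12 × 1 = 12 Ω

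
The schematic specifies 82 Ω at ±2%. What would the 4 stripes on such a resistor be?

grey, red, black, red

82 Ω = 82 × 10^0.
8 → grey
2 → red
Multiplier 10^0 → black.
±2% tolerance → red.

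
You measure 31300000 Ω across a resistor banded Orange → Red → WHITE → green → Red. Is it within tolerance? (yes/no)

Orange → 3 (first significant figure)
Red → 2 (second significant figure)
White → 9 (third significant figure)
Green → ×10^5 multiplier
Red → ±2% tolerance
329 × 100000 = 32900000 Ω
Allowed range: 32242000 Ω to 33558000 Ω.
31300000 Ω lies outside that range.

no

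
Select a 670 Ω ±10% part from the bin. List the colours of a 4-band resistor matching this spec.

670 Ω = 67 × 10^1.
6 → blue
7 → violet
Multiplier 10^1 → brown.
±10% tolerance → silver.

blue, violet, brown, silver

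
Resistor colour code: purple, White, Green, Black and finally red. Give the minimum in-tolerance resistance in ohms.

779.1 Ω

Violet → 7 (first significant figure)
White → 9 (second significant figure)
Green → 5 (third significant figure)
Black → ×1 multiplier
Red → ±2% tolerance
795 × 1 = 795 Ω
Minimum = 795 × (1 − 2/100) = 779.1 Ω.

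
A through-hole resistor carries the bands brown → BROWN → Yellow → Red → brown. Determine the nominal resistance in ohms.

Brown → 1 (first significant figure)
Brown → 1 (second significant figure)
Yellow → 4 (third significant figure)
Red → ×10^2 multiplier
114 × 100 = 11400 Ω

11400 Ω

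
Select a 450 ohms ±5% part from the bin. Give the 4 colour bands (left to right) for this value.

yellow, green, brown, gold

450 Ω = 45 × 10^1.
4 → yellow
5 → green
Multiplier 10^1 → brown.
±5% tolerance → gold.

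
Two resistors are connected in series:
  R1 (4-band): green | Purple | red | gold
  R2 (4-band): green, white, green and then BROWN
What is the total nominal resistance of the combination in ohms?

R1: green, violet → 57; red ×10^2 → 5700 Ω.
R2: green, white → 59; green ×10^5 → 5900000 Ω.
Series: 5700 + 5900000 = 5905700 Ω.

5905700 Ω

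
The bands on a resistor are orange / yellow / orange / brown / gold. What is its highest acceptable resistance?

Orange → 3 (first significant figure)
Yellow → 4 (second significant figure)
Orange → 3 (third significant figure)
Brown → ×10 multiplier
Gold → ±5% tolerance
343 × 10 = 3430 Ω
Highest = 3430 × (1 + 5/100) = 3601.5 Ω.

3601.5 Ω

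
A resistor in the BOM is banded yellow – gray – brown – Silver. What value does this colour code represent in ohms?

480 Ω

Yellow → 4 (first significant figure)
Grey → 8 (second significant figure)
Brown → ×10 multiplier
48 × 10 = 480 Ω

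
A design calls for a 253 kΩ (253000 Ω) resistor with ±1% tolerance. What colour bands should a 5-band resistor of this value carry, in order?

red, green, orange, orange, brown

253000 Ω = 253 × 10^3.
2 → red
5 → green
3 → orange
Multiplier 10^3 → orange.
±1% tolerance → brown.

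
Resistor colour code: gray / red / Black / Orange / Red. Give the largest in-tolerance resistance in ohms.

Grey → 8 (first significant figure)
Red → 2 (second significant figure)
Black → 0 (third significant figure)
Orange → ×10^3 multiplier
Red → ±2% tolerance
820 × 1000 = 820000 Ω
Largest = 820000 × (1 + 2/100) = 836400 Ω.

836400 Ω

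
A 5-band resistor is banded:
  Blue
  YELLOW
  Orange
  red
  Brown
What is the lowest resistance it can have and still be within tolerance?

Blue → 6 (first significant figure)
Yellow → 4 (second significant figure)
Orange → 3 (third significant figure)
Red → ×10^2 multiplier
Brown → ±1% tolerance
643 × 100 = 64300 Ω
Lowest = 64300 × (1 − 1/100) = 63657 Ω.

63657 Ω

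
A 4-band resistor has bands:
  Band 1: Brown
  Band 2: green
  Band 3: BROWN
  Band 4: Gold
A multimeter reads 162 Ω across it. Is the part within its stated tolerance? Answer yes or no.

Brown → 1 (first significant figure)
Green → 5 (second significant figure)
Brown → ×10 multiplier
Gold → ±5% tolerance
15 × 10 = 150 Ω
Allowed range: 142.5 Ω to 157.5 Ω.
162 Ω lies outside that range.

no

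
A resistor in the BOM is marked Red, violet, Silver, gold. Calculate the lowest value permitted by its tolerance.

Red → 2 (first significant figure)
Violet → 7 (second significant figure)
Silver → ×0.01 multiplier
Gold → ±5% tolerance
27 × 0.01 = 0.27 Ω
Lowest = 0.27 × (1 − 5/100) = 0.2565 Ω.

0.2565 Ω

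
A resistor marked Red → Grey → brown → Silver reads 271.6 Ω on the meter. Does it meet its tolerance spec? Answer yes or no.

yes

Red → 2 (first significant figure)
Grey → 8 (second significant figure)
Brown → ×10 multiplier
Silver → ±10% tolerance
28 × 10 = 280 Ω
Allowed range: 252 Ω to 308 Ω.
271.6 Ω lies inside that range.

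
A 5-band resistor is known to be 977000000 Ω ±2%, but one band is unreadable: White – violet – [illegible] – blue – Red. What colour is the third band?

977000000 Ω = 977 × 10^6.
The third band gives digit 7 of the significand, and 7 is violet.

violet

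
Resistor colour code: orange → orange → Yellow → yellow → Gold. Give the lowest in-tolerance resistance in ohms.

Orange → 3 (first significant figure)
Orange → 3 (second significant figure)
Yellow → 4 (third significant figure)
Yellow → ×10^4 multiplier
Gold → ±5% tolerance
334 × 10000 = 3340000 Ω
Lowest = 3340000 × (1 − 5/100) = 3173000 Ω.

3173000 Ω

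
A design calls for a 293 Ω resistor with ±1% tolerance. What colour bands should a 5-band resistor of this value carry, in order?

293 Ω = 293 × 10^0.
2 → red
9 → white
3 → orange
Multiplier 10^0 → black.
±1% tolerance → brown.

red, white, orange, black, brown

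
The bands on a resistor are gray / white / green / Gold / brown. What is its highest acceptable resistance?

90.395 Ω

Grey → 8 (first significant figure)
White → 9 (second significant figure)
Green → 5 (third significant figure)
Gold → ×0.1 multiplier
Brown → ±1% tolerance
895 × 0.1 = 89.5 Ω
Highest = 89.5 × (1 + 1/100) = 90.395 Ω.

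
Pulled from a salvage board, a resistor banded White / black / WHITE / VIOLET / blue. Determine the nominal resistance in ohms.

9090000000 Ω

White → 9 (first significant figure)
Black → 0 (second significant figure)
White → 9 (third significant figure)
Violet → ×10^7 multiplier
909 × 10000000 = 9090000000 Ω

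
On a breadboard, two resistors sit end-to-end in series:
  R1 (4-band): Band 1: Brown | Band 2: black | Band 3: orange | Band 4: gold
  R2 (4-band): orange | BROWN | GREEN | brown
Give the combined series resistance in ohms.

R1: brown, black → 10; orange ×10^3 → 10000 Ω.
R2: orange, brown → 31; green ×10^5 → 3100000 Ω.
Series: 10000 + 3100000 = 3110000 Ω.

3110000 Ω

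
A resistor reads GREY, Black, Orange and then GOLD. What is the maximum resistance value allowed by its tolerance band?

Grey → 8 (first significant figure)
Black → 0 (second significant figure)
Orange → ×10^3 multiplier
Gold → ±5% tolerance
80 × 1000 = 80000 Ω
Maximum = 80000 × (1 + 5/100) = 84000 Ω.

84000 Ω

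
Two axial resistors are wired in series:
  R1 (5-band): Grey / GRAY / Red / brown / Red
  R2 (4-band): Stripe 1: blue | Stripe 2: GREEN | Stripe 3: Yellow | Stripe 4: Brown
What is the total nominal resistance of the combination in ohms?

658820 Ω

R1: grey, grey, red → 882; brown ×10 → 8820 Ω.
R2: blue, green → 65; yellow ×10^4 → 650000 Ω.
Series: 8820 + 650000 = 658820 Ω.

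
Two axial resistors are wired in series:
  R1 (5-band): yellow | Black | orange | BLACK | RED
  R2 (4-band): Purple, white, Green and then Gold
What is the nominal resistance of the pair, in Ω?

R1: yellow, black, orange → 403; black ×1 → 403 Ω.
R2: violet, white → 79; green ×10^5 → 7900000 Ω.
Series: 403 + 7900000 = 7900403 Ω.

7900403 Ω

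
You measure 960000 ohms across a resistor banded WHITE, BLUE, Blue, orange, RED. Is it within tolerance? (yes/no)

White → 9 (first significant figure)
Blue → 6 (second significant figure)
Blue → 6 (third significant figure)
Orange → ×10^3 multiplier
Red → ±2% tolerance
966 × 1000 = 966000 Ω
Allowed range: 946680 Ω to 985320 Ω.
960000 ohms lies inside that range.

yes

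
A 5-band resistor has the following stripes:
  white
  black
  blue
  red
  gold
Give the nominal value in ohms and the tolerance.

90600 Ω ±5%

White → 9 (first significant figure)
Black → 0 (second significant figure)
Blue → 6 (third significant figure)
Red → ×10^2 multiplier
Gold → ±5% tolerance
906 × 100 = 90600 Ω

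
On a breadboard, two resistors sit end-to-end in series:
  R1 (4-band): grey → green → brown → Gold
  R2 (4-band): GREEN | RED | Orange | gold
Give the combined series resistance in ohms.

52850 Ω

R1: grey, green → 85; brown ×10 → 850 Ω.
R2: green, red → 52; orange ×10^3 → 52000 Ω.
Series: 850 + 52000 = 52850 Ω.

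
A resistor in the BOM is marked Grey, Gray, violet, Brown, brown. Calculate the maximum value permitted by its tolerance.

Grey → 8 (first significant figure)
Grey → 8 (second significant figure)
Violet → 7 (third significant figure)
Brown → ×10 multiplier
Brown → ±1% tolerance
887 × 10 = 8870 Ω
Maximum = 8870 × (1 + 1/100) = 8958.7 Ω.

8958.7 Ω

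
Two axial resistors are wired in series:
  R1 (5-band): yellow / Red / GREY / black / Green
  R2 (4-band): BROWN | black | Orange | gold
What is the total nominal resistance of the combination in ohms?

R1: yellow, red, grey → 428; black ×1 → 428 Ω.
R2: brown, black → 10; orange ×10^3 → 10000 Ω.
Series: 428 + 10000 = 10428 Ω.

10428 Ω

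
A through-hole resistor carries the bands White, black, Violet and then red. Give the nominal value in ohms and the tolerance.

900000000 Ω ±2%

White → 9 (first significant figure)
Black → 0 (second significant figure)
Violet → ×10^7 multiplier
Red → ±2% tolerance
90 × 10000000 = 900000000 Ω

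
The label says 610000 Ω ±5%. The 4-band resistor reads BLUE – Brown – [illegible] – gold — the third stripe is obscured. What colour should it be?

yellow

610000 Ω = 61 × 10^4.
The third band is the multiplier, 10^4, which is yellow.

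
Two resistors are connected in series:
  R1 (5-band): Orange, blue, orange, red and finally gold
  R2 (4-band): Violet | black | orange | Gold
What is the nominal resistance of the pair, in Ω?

106300 Ω

R1: orange, blue, orange → 363; red ×10^2 → 36300 Ω.
R2: violet, black → 70; orange ×10^3 → 70000 Ω.
Series: 36300 + 70000 = 106300 Ω.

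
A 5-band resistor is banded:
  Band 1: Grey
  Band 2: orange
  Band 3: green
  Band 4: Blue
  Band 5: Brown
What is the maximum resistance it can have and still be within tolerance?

843350000 Ω

Grey → 8 (first significant figure)
Orange → 3 (second significant figure)
Green → 5 (third significant figure)
Blue → ×10^6 multiplier
Brown → ±1% tolerance
835 × 1000000 = 835000000 Ω
Maximum = 835000000 × (1 + 1/100) = 843350000 Ω.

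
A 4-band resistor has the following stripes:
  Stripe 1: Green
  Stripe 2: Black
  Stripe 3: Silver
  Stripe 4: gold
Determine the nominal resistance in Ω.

0.5 Ω

Green → 5 (first significant figure)
Black → 0 (second significant figure)
Silver → ×0.01 multiplier
50 × 0.01 = 0.5 Ω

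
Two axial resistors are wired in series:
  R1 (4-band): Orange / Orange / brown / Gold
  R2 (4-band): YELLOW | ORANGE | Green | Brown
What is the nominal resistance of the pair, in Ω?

R1: orange, orange → 33; brown ×10 → 330 Ω.
R2: yellow, orange → 43; green ×10^5 → 4300000 Ω.
Series: 330 + 4300000 = 4300330 Ω.

4300330 Ω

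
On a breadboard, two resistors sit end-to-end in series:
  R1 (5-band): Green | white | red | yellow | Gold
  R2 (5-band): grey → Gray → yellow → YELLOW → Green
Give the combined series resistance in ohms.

R1: green, white, red → 592; yellow ×10^4 → 5920000 Ω.
R2: grey, grey, yellow → 884; yellow ×10^4 → 8840000 Ω.
Series: 5920000 + 8840000 = 14760000 Ω.

14760000 Ω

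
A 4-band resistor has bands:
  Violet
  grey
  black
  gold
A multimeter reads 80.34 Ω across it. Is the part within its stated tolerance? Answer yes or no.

yes

Violet → 7 (first significant figure)
Grey → 8 (second significant figure)
Black → ×1 multiplier
Gold → ±5% tolerance
78 × 1 = 78 Ω
Allowed range: 74.1 Ω to 81.9 Ω.
80.34 Ω lies inside that range.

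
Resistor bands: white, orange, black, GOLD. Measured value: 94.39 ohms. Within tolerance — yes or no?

yes

White → 9 (first significant figure)
Orange → 3 (second significant figure)
Black → ×1 multiplier
Gold → ±5% tolerance
93 × 1 = 93 Ω
Allowed range: 88.35 Ω to 97.65 Ω.
94.39 ohms lies inside that range.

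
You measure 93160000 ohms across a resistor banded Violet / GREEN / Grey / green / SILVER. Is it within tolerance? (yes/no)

Violet → 7 (first significant figure)
Green → 5 (second significant figure)
Grey → 8 (third significant figure)
Green → ×10^5 multiplier
Silver → ±10% tolerance
758 × 100000 = 75800000 Ω
Allowed range: 68220000 Ω to 83380000 Ω.
93160000 ohms lies outside that range.

no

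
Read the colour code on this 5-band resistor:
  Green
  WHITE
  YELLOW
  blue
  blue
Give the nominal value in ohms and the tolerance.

594000000 Ω ±0.25%

Green → 5 (first significant figure)
White → 9 (second significant figure)
Yellow → 4 (third significant figure)
Blue → ×10^6 multiplier
Blue → ±0.25% tolerance
594 × 1000000 = 594000000 Ω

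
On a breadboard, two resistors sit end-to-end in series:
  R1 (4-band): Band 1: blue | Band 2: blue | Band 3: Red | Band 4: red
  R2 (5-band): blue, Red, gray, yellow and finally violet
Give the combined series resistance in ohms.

R1: blue, blue → 66; red ×10^2 → 6600 Ω.
R2: blue, red, grey → 628; yellow ×10^4 → 6280000 Ω.
Series: 6600 + 6280000 = 6286600 Ω.

6286600 Ω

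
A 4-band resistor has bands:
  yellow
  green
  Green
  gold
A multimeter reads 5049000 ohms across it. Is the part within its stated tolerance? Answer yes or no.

Yellow → 4 (first significant figure)
Green → 5 (second significant figure)
Green → ×10^5 multiplier
Gold → ±5% tolerance
45 × 100000 = 4500000 Ω
Allowed range: 4275000 Ω to 4725000 Ω.
5049000 ohms lies outside that range.

no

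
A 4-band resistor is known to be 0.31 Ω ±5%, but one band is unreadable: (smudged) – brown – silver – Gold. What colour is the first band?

orange

0.31 Ω = 31 × 10^-2.
The first band gives digit 3 of the significand, and 3 is orange.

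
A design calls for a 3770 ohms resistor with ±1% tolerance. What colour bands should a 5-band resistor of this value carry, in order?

3770 Ω = 377 × 10^1.
3 → orange
7 → violet
7 → violet
Multiplier 10^1 → brown.
±1% tolerance → brown.

orange, violet, violet, brown, brown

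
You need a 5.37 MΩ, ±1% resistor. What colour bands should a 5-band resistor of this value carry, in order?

5370000 Ω = 537 × 10^4.
5 → green
3 → orange
7 → violet
Multiplier 10^4 → yellow.
±1% tolerance → brown.

green, orange, violet, yellow, brown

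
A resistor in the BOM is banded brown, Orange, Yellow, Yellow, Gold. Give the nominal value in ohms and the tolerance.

Brown → 1 (first significant figure)
Orange → 3 (second significant figure)
Yellow → 4 (third significant figure)
Yellow → ×10^4 multiplier
Gold → ±5% tolerance
134 × 10000 = 1340000 Ω

1340000 Ω ±5%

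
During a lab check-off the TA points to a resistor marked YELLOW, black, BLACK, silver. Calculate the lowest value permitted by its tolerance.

36 Ω

Yellow → 4 (first significant figure)
Black → 0 (second significant figure)
Black → ×1 multiplier
Silver → ±10% tolerance
40 × 1 = 40 Ω
Lowest = 40 × (1 − 10/100) = 36 Ω.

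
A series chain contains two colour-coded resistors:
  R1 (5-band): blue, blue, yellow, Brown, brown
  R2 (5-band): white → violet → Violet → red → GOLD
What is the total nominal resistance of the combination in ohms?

R1: blue, blue, yellow → 664; brown ×10 → 6640 Ω.
R2: white, violet, violet → 977; red ×10^2 → 97700 Ω.
Series: 6640 + 97700 = 104340 Ω.

104340 Ω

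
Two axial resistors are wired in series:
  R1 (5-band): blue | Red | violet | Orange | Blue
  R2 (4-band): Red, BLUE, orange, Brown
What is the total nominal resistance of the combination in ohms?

R1: blue, red, violet → 627; orange ×10^3 → 627000 Ω.
R2: red, blue → 26; orange ×10^3 → 26000 Ω.
Series: 627000 + 26000 = 653000 Ω.

653000 Ω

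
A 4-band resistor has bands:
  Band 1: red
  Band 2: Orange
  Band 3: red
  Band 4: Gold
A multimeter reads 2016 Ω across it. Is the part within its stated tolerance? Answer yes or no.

Red → 2 (first significant figure)
Orange → 3 (second significant figure)
Red → ×10^2 multiplier
Gold → ±5% tolerance
23 × 100 = 2300 Ω
Allowed range: 2185 Ω to 2415 Ω.
2016 Ω lies outside that range.

no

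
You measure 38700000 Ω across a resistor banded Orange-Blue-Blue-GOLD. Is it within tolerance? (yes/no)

Orange → 3 (first significant figure)
Blue → 6 (second significant figure)
Blue → ×10^6 multiplier
Gold → ±5% tolerance
36 × 1000000 = 36000000 Ω
Allowed range: 34200000 Ω to 37800000 Ω.
38700000 Ω lies outside that range.

no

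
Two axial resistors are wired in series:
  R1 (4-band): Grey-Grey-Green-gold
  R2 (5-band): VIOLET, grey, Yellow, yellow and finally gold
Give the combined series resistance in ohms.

16640000 Ω

R1: grey, grey → 88; green ×10^5 → 8800000 Ω.
R2: violet, grey, yellow → 784; yellow ×10^4 → 7840000 Ω.
Series: 8800000 + 7840000 = 16640000 Ω.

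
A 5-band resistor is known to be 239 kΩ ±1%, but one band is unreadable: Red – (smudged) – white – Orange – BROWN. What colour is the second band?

orange

239000 Ω = 239 × 10^3.
The second band gives digit 3 of the significand, and 3 is orange.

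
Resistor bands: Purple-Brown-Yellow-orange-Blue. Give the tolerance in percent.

The last band, blue, is the tolerance band.
Blue corresponds to ±0.25%.

±0.25%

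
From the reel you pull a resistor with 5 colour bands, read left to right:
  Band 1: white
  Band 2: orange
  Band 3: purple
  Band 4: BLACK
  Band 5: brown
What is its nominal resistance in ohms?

937 Ω

White → 9 (first significant figure)
Orange → 3 (second significant figure)
Violet → 7 (third significant figure)
Black → ×1 multiplier
937 × 1 = 937 Ω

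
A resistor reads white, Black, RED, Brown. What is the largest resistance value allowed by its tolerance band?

9090 Ω

White → 9 (first significant figure)
Black → 0 (second significant figure)
Red → ×10^2 multiplier
Brown → ±1% tolerance
90 × 100 = 9000 Ω
Largest = 9000 × (1 + 1/100) = 9090 Ω.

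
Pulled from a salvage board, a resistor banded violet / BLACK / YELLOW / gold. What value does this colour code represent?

Violet → 7 (first significant figure)
Black → 0 (second significant figure)
Yellow → ×10^4 multiplier
70 × 10000 = 700000 Ω

700000 Ω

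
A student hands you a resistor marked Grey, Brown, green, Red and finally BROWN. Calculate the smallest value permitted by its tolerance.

Grey → 8 (first significant figure)
Brown → 1 (second significant figure)
Green → 5 (third significant figure)
Red → ×10^2 multiplier
Brown → ±1% tolerance
815 × 100 = 81500 Ω
Smallest = 81500 × (1 − 1/100) = 80685 Ω.

80685 Ω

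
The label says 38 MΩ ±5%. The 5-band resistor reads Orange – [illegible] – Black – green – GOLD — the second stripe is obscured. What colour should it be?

38000000 Ω = 380 × 10^5.
The second band gives digit 8 of the significand, and 8 is grey.

grey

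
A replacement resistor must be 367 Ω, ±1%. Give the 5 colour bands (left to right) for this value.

367 Ω = 367 × 10^0.
3 → orange
6 → blue
7 → violet
Multiplier 10^0 → black.
±1% tolerance → brown.

orange, blue, violet, black, brown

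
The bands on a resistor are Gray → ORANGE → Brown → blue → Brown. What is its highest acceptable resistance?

Grey → 8 (first significant figure)
Orange → 3 (second significant figure)
Brown → 1 (third significant figure)
Blue → ×10^6 multiplier
Brown → ±1% tolerance
831 × 1000000 = 831000000 Ω
Highest = 831000000 × (1 + 1/100) = 839310000 Ω.

839310000 Ω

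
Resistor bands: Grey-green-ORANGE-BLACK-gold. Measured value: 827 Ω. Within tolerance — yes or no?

Grey → 8 (first significant figure)
Green → 5 (second significant figure)
Orange → 3 (third significant figure)
Black → ×1 multiplier
Gold → ±5% tolerance
853 × 1 = 853 Ω
Allowed range: 810.35 Ω to 895.65 Ω.
827 Ω lies inside that range.

yes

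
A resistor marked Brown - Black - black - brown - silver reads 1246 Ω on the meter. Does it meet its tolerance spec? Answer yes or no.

Brown → 1 (first significant figure)
Black → 0 (second significant figure)
Black → 0 (third significant figure)
Brown → ×10 multiplier
Silver → ±10% tolerance
100 × 10 = 1000 Ω
Allowed range: 900 Ω to 1100 Ω.
1246 Ω lies outside that range.

no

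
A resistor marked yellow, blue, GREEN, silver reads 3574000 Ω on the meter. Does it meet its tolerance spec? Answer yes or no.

Yellow → 4 (first significant figure)
Blue → 6 (second significant figure)
Green → ×10^5 multiplier
Silver → ±10% tolerance
46 × 100000 = 4600000 Ω
Allowed range: 4140000 Ω to 5060000 Ω.
3574000 Ω lies outside that range.

no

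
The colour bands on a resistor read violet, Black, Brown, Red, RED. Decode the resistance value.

Violet → 7 (first significant figure)
Black → 0 (second significant figure)
Brown → 1 (third significant figure)
Red → ×10^2 multiplier
701 × 100 = 70100 Ω

70100 Ω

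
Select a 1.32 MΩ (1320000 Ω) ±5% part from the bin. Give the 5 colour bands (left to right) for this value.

1320000 Ω = 132 × 10^4.
1 → brown
3 → orange
2 → red
Multiplier 10^4 → yellow.
±5% tolerance → gold.

brown, orange, red, yellow, gold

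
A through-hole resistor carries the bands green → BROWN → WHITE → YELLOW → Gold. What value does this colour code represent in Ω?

5190000 Ω

Green → 5 (first significant figure)
Brown → 1 (second significant figure)
White → 9 (third significant figure)
Yellow → ×10^4 multiplier
519 × 10000 = 5190000 Ω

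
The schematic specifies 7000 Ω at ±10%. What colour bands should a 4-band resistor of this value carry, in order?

7000 Ω = 70 × 10^2.
7 → violet
0 → black
Multiplier 10^2 → red.
±10% tolerance → silver.

violet, black, red, silver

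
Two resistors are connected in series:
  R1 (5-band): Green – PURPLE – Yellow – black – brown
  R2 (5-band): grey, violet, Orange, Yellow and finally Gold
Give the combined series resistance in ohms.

R1: green, violet, yellow → 574; black ×1 → 574 Ω.
R2: grey, violet, orange → 873; yellow ×10^4 → 8730000 Ω.
Series: 574 + 8730000 = 8730574 Ω.

8730574 Ω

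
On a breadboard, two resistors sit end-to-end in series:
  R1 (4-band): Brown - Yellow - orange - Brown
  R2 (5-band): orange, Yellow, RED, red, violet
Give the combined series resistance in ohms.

R1: brown, yellow → 14; orange ×10^3 → 14000 Ω.
R2: orange, yellow, red → 342; red ×10^2 → 34200 Ω.
Series: 14000 + 34200 = 48200 Ω.

48200 Ω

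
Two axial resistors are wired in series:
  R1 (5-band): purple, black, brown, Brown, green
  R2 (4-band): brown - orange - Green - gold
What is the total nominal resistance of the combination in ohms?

1307010 Ω

R1: violet, black, brown → 701; brown ×10 → 7010 Ω.
R2: brown, orange → 13; green ×10^5 → 1300000 Ω.
Series: 7010 + 1300000 = 1307010 Ω.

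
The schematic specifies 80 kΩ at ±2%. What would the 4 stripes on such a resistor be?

80000 Ω = 80 × 10^3.
8 → grey
0 → black
Multiplier 10^3 → orange.
±2% tolerance → red.

grey, black, orange, red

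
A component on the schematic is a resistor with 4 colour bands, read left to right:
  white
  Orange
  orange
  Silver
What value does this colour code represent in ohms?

White → 9 (first significant figure)
Orange → 3 (second significant figure)
Orange → ×10^3 multiplier
93 × 1000 = 93000 Ω

93000 Ω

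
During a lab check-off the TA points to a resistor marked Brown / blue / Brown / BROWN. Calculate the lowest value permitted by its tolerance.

158.4 Ω

Brown → 1 (first significant figure)
Blue → 6 (second significant figure)
Brown → ×10 multiplier
Brown → ±1% tolerance
16 × 10 = 160 Ω
Lowest = 160 × (1 − 1/100) = 158.4 Ω.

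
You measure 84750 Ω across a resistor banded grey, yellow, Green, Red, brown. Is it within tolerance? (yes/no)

Grey → 8 (first significant figure)
Yellow → 4 (second significant figure)
Green → 5 (third significant figure)
Red → ×10^2 multiplier
Brown → ±1% tolerance
845 × 100 = 84500 Ω
Allowed range: 83655 Ω to 85345 Ω.
84750 Ω lies inside that range.

yes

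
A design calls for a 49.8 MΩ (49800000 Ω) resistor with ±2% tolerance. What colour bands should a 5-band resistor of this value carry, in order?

49800000 Ω = 498 × 10^5.
4 → yellow
9 → white
8 → grey
Multiplier 10^5 → green.
±2% tolerance → red.

yellow, white, grey, green, red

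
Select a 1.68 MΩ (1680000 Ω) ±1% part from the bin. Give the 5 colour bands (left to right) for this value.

brown, blue, grey, yellow, brown

1680000 Ω = 168 × 10^4.
1 → brown
6 → blue
8 → grey
Multiplier 10^4 → yellow.
±1% tolerance → brown.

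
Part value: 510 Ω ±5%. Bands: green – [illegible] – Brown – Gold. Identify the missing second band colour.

510 Ω = 51 × 10^1.
The second band gives digit 1 of the significand, and 1 is brown.

brown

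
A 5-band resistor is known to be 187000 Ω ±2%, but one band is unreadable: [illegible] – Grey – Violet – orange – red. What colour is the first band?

187000 Ω = 187 × 10^3.
The first band gives digit 1 of the significand, and 1 is brown.

brown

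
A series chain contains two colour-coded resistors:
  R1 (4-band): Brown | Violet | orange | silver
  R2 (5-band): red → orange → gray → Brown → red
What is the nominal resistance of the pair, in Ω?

R1: brown, violet → 17; orange ×10^3 → 17000 Ω.
R2: red, orange, grey → 238; brown ×10 → 2380 Ω.
Series: 17000 + 2380 = 19380 Ω.

19380 Ω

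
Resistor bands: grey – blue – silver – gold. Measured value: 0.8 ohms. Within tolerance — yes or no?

no

Grey → 8 (first significant figure)
Blue → 6 (second significant figure)
Silver → ×0.01 multiplier
Gold → ±5% tolerance
86 × 0.01 = 0.86 Ω
Allowed range: 0.817 Ω to 0.903 Ω.
0.8 ohms lies outside that range.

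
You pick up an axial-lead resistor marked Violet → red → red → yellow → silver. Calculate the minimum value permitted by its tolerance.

6498000 Ω

Violet → 7 (first significant figure)
Red → 2 (second significant figure)
Red → 2 (third significant figure)
Yellow → ×10^4 multiplier
Silver → ±10% tolerance
722 × 10000 = 7220000 Ω
Minimum = 7220000 × (1 − 10/100) = 6498000 Ω.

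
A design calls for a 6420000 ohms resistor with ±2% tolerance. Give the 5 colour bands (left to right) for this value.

blue, yellow, red, yellow, red

6420000 Ω = 642 × 10^4.
6 → blue
4 → yellow
2 → red
Multiplier 10^4 → yellow.
±2% tolerance → red.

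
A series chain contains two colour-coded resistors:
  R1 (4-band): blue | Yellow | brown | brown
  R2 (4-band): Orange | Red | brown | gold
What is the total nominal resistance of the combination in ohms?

R1: blue, yellow → 64; brown ×10 → 640 Ω.
R2: orange, red → 32; brown ×10 → 320 Ω.
Series: 640 + 320 = 960 Ω.

960 Ω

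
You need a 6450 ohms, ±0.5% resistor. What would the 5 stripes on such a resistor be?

6450 Ω = 645 × 10^1.
6 → blue
4 → yellow
5 → green
Multiplier 10^1 → brown.
±0.5% tolerance → green.

blue, yellow, green, brown, green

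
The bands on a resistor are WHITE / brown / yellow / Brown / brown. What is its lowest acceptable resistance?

9048.6 Ω

White → 9 (first significant figure)
Brown → 1 (second significant figure)
Yellow → 4 (third significant figure)
Brown → ×10 multiplier
Brown → ±1% tolerance
914 × 10 = 9140 Ω
Lowest = 9140 × (1 − 1/100) = 9048.6 Ω.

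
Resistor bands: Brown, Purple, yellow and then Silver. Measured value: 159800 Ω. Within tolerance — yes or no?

Brown → 1 (first significant figure)
Violet → 7 (second significant figure)
Yellow → ×10^4 multiplier
Silver → ±10% tolerance
17 × 10000 = 170000 Ω
Allowed range: 153000 Ω to 187000 Ω.
159800 Ω lies inside that range.

yes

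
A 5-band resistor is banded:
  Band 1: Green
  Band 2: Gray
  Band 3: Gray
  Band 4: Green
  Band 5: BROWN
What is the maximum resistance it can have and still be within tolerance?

59388000 Ω

Green → 5 (first significant figure)
Grey → 8 (second significant figure)
Grey → 8 (third significant figure)
Green → ×10^5 multiplier
Brown → ±1% tolerance
588 × 100000 = 58800000 Ω
Maximum = 58800000 × (1 + 1/100) = 59388000 Ω.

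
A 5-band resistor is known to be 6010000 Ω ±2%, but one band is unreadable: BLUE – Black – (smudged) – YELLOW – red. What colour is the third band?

brown

6010000 Ω = 601 × 10^4.
The third band gives digit 1 of the significand, and 1 is brown.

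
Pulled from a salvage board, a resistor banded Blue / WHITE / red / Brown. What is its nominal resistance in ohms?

Blue → 6 (first significant figure)
White → 9 (second significant figure)
Red → ×10^2 multiplier
69 × 100 = 6900 Ω

6900 Ω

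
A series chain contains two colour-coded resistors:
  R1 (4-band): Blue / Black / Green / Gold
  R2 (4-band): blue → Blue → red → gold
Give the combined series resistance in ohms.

6006600 Ω

R1: blue, black → 60; green ×10^5 → 6000000 Ω.
R2: blue, blue → 66; red ×10^2 → 6600 Ω.
Series: 6000000 + 6600 = 6006600 Ω.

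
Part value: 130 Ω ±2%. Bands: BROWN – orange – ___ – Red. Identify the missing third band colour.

brown

130 Ω = 13 × 10^1.
The third band is the multiplier, 10^1, which is brown.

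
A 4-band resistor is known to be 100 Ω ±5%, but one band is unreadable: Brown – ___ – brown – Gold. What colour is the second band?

black

100 Ω = 10 × 10^1.
The second band gives digit 0 of the significand, and 0 is black.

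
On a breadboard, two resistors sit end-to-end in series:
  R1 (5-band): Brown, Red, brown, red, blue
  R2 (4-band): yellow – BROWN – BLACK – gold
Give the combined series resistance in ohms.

12141 Ω

R1: brown, red, brown → 121; red ×10^2 → 12100 Ω.
R2: yellow, brown → 41; black ×1 → 41 Ω.
Series: 12100 + 41 = 12141 Ω.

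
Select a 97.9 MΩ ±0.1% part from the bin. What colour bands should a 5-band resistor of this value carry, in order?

white, violet, white, green, violet

97900000 Ω = 979 × 10^5.
9 → white
7 → violet
9 → white
Multiplier 10^5 → green.
±0.1% tolerance → violet.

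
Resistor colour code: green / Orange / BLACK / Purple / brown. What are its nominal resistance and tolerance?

5300000000 Ω ±1%

Green → 5 (first significant figure)
Orange → 3 (second significant figure)
Black → 0 (third significant figure)
Violet → ×10^7 multiplier
Brown → ±1% tolerance
530 × 10000000 = 5300000000 Ω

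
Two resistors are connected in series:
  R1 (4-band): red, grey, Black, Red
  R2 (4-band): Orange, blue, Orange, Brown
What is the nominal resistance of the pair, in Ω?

36028 Ω

R1: red, grey → 28; black ×1 → 28 Ω.
R2: orange, blue → 36; orange ×10^3 → 36000 Ω.
Series: 28 + 36000 = 36028 Ω.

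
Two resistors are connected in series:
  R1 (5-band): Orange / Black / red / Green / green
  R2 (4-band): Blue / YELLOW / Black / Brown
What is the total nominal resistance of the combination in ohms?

R1: orange, black, red → 302; green ×10^5 → 30200000 Ω.
R2: blue, yellow → 64; black ×1 → 64 Ω.
Series: 30200000 + 64 = 30200064 Ω.

30200064 Ω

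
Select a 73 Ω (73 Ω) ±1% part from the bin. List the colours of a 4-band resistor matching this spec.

violet, orange, black, brown

73 Ω = 73 × 10^0.
7 → violet
3 → orange
Multiplier 10^0 → black.
±1% tolerance → brown.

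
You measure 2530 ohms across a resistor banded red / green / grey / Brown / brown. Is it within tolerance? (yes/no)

Red → 2 (first significant figure)
Green → 5 (second significant figure)
Grey → 8 (third significant figure)
Brown → ×10 multiplier
Brown → ±1% tolerance
258 × 10 = 2580 Ω
Allowed range: 2554.2 Ω to 2605.8 Ω.
2530 ohms lies outside that range.

no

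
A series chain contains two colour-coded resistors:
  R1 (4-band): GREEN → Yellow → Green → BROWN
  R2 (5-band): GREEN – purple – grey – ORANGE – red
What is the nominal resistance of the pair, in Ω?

5978000 Ω

R1: green, yellow → 54; green ×10^5 → 5400000 Ω.
R2: green, violet, grey → 578; orange ×10^3 → 578000 Ω.
Series: 5400000 + 578000 = 5978000 Ω.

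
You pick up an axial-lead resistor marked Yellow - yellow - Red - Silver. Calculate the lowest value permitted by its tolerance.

3960 Ω

Yellow → 4 (first significant figure)
Yellow → 4 (second significant figure)
Red → ×10^2 multiplier
Silver → ±10% tolerance
44 × 100 = 4400 Ω
Lowest = 4400 × (1 − 10/100) = 3960 Ω.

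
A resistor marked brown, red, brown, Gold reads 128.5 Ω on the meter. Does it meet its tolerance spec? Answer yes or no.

Brown → 1 (first significant figure)
Red → 2 (second significant figure)
Brown → ×10 multiplier
Gold → ±5% tolerance
12 × 10 = 120 Ω
Allowed range: 114 Ω to 126 Ω.
128.5 Ω lies outside that range.

no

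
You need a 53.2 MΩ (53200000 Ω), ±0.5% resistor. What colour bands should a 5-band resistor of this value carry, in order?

53200000 Ω = 532 × 10^5.
5 → green
3 → orange
2 → red
Multiplier 10^5 → green.
±0.5% tolerance → green.

green, orange, red, green, green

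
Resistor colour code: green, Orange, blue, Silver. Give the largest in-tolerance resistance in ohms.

Green → 5 (first significant figure)
Orange → 3 (second significant figure)
Blue → ×10^6 multiplier
Silver → ±10% tolerance
53 × 1000000 = 53000000 Ω
Largest = 53000000 × (1 + 10/100) = 58300000 Ω.

58300000 Ω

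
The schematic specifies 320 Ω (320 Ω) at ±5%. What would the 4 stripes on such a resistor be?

orange, red, brown, gold

320 Ω = 32 × 10^1.
3 → orange
2 → red
Multiplier 10^1 → brown.
±5% tolerance → gold.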